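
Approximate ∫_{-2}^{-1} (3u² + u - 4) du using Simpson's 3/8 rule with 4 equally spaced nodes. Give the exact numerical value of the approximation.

h = (-1 − (-2))/3 = 0.333333.
Nodes u₀,…,u₃ = -2, -1.666667, -1.333333, -1.
f(u) = 3u² + u - 4: f₀=6, f₁=2.666667, f₂=0, f₃=-2.
(3h/8)·[f₀ + 3f₁ + 3f₂ + f₃] = 0.125·(12) = 1.5.

1.5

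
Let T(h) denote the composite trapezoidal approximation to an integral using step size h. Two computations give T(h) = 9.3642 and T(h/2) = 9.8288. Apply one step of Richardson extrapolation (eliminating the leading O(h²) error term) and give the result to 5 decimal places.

R = (4·T(h/2) − T(h)) / 3 = (4·9.8288 − 9.3642)/3 = (29.9510)/3 = 9.98367.

9.98367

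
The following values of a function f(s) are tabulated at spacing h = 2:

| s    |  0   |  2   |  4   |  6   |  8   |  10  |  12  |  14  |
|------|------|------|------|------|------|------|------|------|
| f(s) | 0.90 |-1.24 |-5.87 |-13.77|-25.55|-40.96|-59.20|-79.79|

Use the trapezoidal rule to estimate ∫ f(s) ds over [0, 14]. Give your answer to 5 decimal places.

h = 2, n = 7.
(h/2)·[y₀ + 2y₁ + 2y₂ + 2y₃ + 2y₄ + 2y₅ + 2y₆ + y₇] = 1·(-372.07) = -372.07000.

-372.07000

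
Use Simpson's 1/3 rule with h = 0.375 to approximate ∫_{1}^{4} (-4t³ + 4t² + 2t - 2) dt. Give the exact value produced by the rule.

-162

h = (4 − 1)/8 = 0.375.
Nodes t₀,…,t₈ = 1, 1.375, 1.75, 2.125, 2.5, 2.875, 3.25, 3.625, 4.
f(t) = -4t³ + 4t² + 2t - 2: f₀=0, f₁=-2.0859375, f₂=-7.6875, f₃=-18.0703125, f₄=-34.5, f₅=-58.2421875, f₆=-90.5625, f₇=-132.7265625, f₈=-186.
(h/3)·[f₀ + 4f₁ + 2f₂ + 4f₃ + 2f₄ + 4f₅ + 2f₆ + 4f₇ + f₈] = 0.125·(-1296) = -162.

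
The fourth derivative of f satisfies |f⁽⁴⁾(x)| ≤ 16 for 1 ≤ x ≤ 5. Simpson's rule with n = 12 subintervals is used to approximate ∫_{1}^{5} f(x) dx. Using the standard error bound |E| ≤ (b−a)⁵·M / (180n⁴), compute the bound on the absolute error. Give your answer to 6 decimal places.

|E| ≤ (4)⁵·16 / (180·12⁴) = 16384/3732480 = 0.004390.

0.004390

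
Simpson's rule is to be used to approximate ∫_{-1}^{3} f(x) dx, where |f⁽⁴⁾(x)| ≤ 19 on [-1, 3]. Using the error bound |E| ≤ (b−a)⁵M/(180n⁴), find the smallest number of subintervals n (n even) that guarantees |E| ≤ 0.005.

Need 19456/(180n⁴) ≤ 0.005.
n⁴ ≥ 19456/(180·0.005) = 21617.8 ⇒ n ≥ 12.1256, so the smallest even n is 14. (n must be even for Simpson's rule.)

14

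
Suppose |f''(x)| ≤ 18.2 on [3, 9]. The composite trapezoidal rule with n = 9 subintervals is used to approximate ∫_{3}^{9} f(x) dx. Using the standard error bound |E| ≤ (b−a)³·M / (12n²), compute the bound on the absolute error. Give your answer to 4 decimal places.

4.0444

|E| ≤ (6)³·18.2 / (12·9²) = 3931.2/972 = 4.0444.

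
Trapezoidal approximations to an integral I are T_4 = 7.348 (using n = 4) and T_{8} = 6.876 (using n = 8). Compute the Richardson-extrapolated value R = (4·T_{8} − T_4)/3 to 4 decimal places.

R = (4·T_{8} − T_4) / 3 = (4·6.876 − 7.348)/3 = (20.156)/3 = 6.7187.

6.7187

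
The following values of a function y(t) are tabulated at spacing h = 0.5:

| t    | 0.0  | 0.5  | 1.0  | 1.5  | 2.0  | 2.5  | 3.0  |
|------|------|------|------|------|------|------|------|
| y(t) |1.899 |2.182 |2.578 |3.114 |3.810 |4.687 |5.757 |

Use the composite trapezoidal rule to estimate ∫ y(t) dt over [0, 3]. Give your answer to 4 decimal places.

h = 0.5, n = 6.
(h/2)·[y₀ + 2y₁ + 2y₂ + 2y₃ + 2y₄ + 2y₅ + y₆] = 0.25·(40.398) = 10.0995.

10.0995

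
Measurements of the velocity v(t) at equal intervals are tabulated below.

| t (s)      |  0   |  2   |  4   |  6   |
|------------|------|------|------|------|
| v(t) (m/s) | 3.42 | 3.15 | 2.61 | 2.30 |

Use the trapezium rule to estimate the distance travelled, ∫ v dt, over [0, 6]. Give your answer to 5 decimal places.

h = 2, n = 3.
(h/2)·[y₀ + 2y₁ + 2y₂ + y₃] = 1·(17.24) = 17.24000.

17.24000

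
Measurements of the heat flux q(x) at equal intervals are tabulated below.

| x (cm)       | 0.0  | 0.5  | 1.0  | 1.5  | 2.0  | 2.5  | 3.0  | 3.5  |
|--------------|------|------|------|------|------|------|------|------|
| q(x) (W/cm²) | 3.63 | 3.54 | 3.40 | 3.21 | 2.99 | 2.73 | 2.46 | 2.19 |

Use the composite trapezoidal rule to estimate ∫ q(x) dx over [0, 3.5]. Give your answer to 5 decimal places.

h = 0.5, n = 7.
(h/2)·[y₀ + 2y₁ + 2y₂ + 2y₃ + 2y₄ + 2y₅ + 2y₆ + y₇] = 0.25·(42.48) = 10.62000.

10.62000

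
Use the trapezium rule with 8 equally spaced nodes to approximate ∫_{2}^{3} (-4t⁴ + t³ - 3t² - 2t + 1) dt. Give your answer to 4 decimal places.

-176.0516

h = (3 − 2)/7 = 0.142857.
Nodes t₀,…,t₇ = 2, 2.142857, 2.285714, 2.428571, 2.571429, 2.714286, 2.857143, 3.
f(t) = -4t⁴ + t³ - 3t² - 2t + 1: f₀=-71, f₁=-91.561433, f₂=-116.484382, f₃=-146.371095, f₄=-181.863807, f₅=-223.644731, f₆=-272.436068, f₇=-329.
(h/2)·[f₀ + 2f₁ + 2f₂ + 2f₃ + 2f₄ + 2f₅ + 2f₆ + f₇] = 0.071429·(-2464.723032) = -176.0516.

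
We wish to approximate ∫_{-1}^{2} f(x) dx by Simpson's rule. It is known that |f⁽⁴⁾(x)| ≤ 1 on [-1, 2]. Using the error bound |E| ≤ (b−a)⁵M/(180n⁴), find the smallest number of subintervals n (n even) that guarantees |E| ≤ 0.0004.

Need 243/(180n⁴) ≤ 0.0004.
n⁴ ≥ 243/(180·0.0004) = 3375 ⇒ n ≥ 7.6220, so the smallest even n is 8. (n must be even for Simpson's rule.)

8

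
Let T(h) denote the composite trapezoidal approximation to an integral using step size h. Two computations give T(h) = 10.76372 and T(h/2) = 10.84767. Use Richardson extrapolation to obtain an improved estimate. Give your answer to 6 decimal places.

R = (4·T(h/2) − T(h)) / 3 = (4·10.84767 − 10.76372)/3 = (32.62696)/3 = 10.875653.

10.875653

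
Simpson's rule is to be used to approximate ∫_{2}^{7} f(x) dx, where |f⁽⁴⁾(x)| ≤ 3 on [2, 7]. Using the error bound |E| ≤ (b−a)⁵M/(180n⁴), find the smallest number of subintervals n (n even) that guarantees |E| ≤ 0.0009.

Need 9375/(180n⁴) ≤ 0.0009.
n⁴ ≥ 9375/(180·0.0009) = 57870.4 ⇒ n ≥ 15.5101, so the smallest even n is 16. (n must be even for Simpson's rule.)

16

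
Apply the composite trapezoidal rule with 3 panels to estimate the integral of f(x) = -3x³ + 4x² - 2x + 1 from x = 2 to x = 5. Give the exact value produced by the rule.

-332.5

h = (5 − 2)/3 = 1.
Nodes x₀,…,x₃ = 2, 3, 4, 5.
f(x) = -3x³ + 4x² - 2x + 1: f₀=-11, f₁=-50, f₂=-135, f₃=-284.
(h/2)·[f₀ + 2f₁ + 2f₂ + f₃] = 0.5·(-665) = -332.5.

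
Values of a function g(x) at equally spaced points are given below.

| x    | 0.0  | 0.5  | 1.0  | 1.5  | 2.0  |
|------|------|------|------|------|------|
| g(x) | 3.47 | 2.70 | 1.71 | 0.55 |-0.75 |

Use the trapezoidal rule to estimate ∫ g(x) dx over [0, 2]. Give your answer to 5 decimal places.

h = 0.5, n = 4.
(h/2)·[y₀ + 2y₁ + 2y₂ + 2y₃ + y₄] = 0.25·(12.64) = 3.16000.

3.16000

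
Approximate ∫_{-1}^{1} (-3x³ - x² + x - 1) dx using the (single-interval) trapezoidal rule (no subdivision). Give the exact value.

-4

T = (b−a)/2 · [f(-1) + f(1)] = 1·[0 + (-4)] = -4.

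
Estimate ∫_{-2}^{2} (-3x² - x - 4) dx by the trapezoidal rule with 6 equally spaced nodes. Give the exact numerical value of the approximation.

-33.28

h = (2 − (-2))/5 = 0.8.
Nodes x₀,…,x₅ = -2, -1.2, -0.4, 0.4, 1.2, 2.
f(x) = -3x² - x - 4: f₀=-14, f₁=-7.12, f₂=-4.08, f₃=-4.88, f₄=-9.52, f₅=-18.
(h/2)·[f₀ + 2f₁ + 2f₂ + 2f₃ + 2f₄ + f₅] = 0.4·(-83.2) = -33.28.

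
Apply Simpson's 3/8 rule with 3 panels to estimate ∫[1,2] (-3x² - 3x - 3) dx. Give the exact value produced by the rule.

-14.5

h = (2 − 1)/3 = 0.333333.
Nodes x₀,…,x₃ = 1, 1.333333, 1.666667, 2.
f(x) = -3x² - 3x - 3: f₀=-9, f₁=-12.333333, f₂=-16.333333, f₃=-21.
(3h/8)·[f₀ + 3f₁ + 3f₂ + f₃] = 0.125·(-116) = -14.5.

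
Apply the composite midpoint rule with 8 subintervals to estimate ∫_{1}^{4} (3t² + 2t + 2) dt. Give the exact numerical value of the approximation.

h = (4 − 1)/8 = 0.375.
Midpoints m₁,…,m₈ = 1.1875, 1.5625, 1.9375, 2.3125, 2.6875, 3.0625, 3.4375, 3.8125.
f(m₁)=8.60546875, f(m₂)=12.44921875, f(m₃)=17.13671875, f(m₄)=22.66796875, f(m₅)=29.04296875, f(m₆)=36.26171875, f(m₇)=44.32421875, f(m₈)=53.23046875.
h·[f(m₁) + f(m₂) + f(m₃) + f(m₄) + f(m₅) + f(m₆) + f(m₇) + f(m₈)] = 0.375·(223.71875) = 83.89453125.

83.89453125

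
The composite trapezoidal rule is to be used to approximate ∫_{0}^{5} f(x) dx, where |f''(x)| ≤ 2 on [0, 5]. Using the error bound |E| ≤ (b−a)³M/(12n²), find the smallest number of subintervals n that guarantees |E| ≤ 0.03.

27

Need 250/(12n²) ≤ 0.03.
n² ≥ 250/(12·0.03) = 694.444 ⇒ n ≥ 26.3523, so the smallest n is 27.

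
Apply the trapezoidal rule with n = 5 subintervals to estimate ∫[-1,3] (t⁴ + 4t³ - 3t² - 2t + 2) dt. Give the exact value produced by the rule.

110.55872

h = (3 − (-1))/5 = 0.8.
Nodes t₀,…,t₅ = -1, -0.2, 0.6, 1.4, 2.2, 3.
f(t) = t⁴ + 4t³ - 3t² - 2t + 2: f₀=-2, f₁=2.2496, f₂=0.7136, f₃=8.1376, f₄=49.0976, f₅=158.
(h/2)·[f₀ + 2f₁ + 2f₂ + 2f₃ + 2f₄ + f₅] = 0.4·(276.3968) = 110.55872.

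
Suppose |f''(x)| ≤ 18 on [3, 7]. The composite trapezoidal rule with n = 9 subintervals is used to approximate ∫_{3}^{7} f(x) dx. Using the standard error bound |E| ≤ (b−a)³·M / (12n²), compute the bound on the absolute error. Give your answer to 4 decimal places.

|E| ≤ (4)³·18 / (12·9²) = 1152/972 = 1.1852.

1.1852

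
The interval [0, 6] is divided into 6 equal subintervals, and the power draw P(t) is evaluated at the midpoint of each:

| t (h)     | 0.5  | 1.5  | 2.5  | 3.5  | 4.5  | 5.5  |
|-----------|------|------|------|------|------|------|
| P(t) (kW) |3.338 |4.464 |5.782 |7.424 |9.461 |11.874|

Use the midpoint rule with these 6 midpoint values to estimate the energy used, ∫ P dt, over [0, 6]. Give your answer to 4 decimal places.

h = 1, n = 6.
h·[y(m₁) + y(m₂) + y(m₃) + y(m₄) + y(m₅) + y(m₆)] = 1·(42.343) = 42.3430.

42.3430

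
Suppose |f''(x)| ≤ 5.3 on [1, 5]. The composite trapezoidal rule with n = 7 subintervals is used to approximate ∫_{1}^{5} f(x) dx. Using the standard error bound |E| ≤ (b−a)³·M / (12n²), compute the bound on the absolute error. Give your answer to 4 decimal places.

0.5769

|E| ≤ (4)³·5.3 / (12·7²) = 339.2/588 = 0.5769.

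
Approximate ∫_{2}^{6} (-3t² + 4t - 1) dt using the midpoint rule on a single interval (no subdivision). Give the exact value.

-132

M = (b−a)·f(4) = 4·(-33) = -132.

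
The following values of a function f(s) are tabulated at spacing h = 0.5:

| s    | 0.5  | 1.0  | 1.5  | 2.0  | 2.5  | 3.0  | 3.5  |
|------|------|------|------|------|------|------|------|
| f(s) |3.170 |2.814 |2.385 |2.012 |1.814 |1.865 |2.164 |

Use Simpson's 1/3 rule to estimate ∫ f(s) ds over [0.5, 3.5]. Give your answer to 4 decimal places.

h = 0.5, n = 6.
(h/3)·[y₀ + 4y₁ + 2y₂ + 4y₃ + 2y₄ + 4y₅ + y₆] = 0.166667·(40.496) = 6.7493.

6.7493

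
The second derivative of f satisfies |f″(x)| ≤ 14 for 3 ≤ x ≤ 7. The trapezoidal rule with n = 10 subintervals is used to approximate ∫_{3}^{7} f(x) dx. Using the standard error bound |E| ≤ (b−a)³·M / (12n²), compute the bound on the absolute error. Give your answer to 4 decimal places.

0.7467

|E| ≤ (4)³·14 / (12·10²) = 896/1200 = 0.7467.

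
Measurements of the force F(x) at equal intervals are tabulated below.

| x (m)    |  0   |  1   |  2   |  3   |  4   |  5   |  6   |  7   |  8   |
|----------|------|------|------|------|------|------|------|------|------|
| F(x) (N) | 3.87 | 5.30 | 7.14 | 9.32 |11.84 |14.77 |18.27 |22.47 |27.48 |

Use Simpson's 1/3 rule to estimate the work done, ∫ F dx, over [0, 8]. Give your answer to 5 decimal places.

104.43000

h = 1, n = 8.
(h/3)·[y₀ + 4y₁ + 2y₂ + 4y₃ + 2y₄ + 4y₅ + 2y₆ + 4y₇ + y₈] = 0.333333·(313.29) = 104.43000.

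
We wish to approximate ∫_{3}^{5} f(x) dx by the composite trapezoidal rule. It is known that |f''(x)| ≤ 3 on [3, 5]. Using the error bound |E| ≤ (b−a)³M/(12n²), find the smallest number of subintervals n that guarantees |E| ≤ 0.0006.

58

Need 24/(12n²) ≤ 0.0006.
n² ≥ 24/(12·0.0006) = 3333.33 ⇒ n ≥ 57.7350, so the smallest n is 58.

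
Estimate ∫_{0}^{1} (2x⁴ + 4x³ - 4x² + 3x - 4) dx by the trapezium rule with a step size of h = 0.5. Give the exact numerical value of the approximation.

h = (1 − 0)/2 = 0.5.
Nodes x₀,…,x₂ = 0, 0.5, 1.
f(x) = 2x⁴ + 4x³ - 4x² + 3x - 4: f₀=-4, f₁=-2.875, f₂=1.
(h/2)·[f₀ + 2f₁ + f₂] = 0.25·(-8.75) = -2.1875.

-2.1875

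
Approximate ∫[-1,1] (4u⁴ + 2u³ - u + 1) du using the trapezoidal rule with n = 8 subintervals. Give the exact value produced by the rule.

3.765625

h = (1 − (-1))/8 = 0.25.
Nodes u₀,…,u₈ = -1, -0.75, -0.5, -0.25, 0, 0.25, 0.5, 0.75, 1.
f(u) = 4u⁴ + 2u³ - u + 1: f₀=4, f₁=2.171875, f₂=1.5, f₃=1.234375, f₄=1, f₅=0.796875, f₆=1, f₇=2.359375, f₈=6.
(h/2)·[f₀ + 2f₁ + 2f₂ + 2f₃ + 2f₄ + 2f₅ + 2f₆ + 2f₇ + f₈] = 0.125·(30.125) = 3.765625.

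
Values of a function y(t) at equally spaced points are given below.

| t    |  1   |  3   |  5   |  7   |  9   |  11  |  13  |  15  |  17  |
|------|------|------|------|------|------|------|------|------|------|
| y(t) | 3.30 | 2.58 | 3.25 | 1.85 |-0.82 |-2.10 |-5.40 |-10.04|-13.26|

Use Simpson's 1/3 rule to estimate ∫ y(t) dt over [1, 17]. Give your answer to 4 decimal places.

-31.1600

h = 2, n = 8.
(h/3)·[y₀ + 4y₁ + 2y₂ + 4y₃ + 2y₄ + 4y₅ + 2y₆ + 4y₇ + y₈] = 0.666667·(-46.74) = -31.1600.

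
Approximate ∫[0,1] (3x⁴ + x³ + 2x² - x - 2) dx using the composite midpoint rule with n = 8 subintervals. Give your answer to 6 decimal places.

h = (1 − 0)/8 = 0.125.
Midpoints m₁,…,m₈ = 0.0625, 0.1875, 0.3125, 0.4375, 0.5625, 0.6875, 0.8125, 0.9375.
f(m₁)=-2.0543975830078125, f(m₂)=-2.1068878173828125, f(m₃)=-2.0580596923828125, f(m₄)=-1.8610382080078125, f(m₅)=-1.4513702392578125, f(m₆)=-0.7470245361328125, f(m₇)=0.3516082763671875, f(m₈)=1.9617156982421875.
h·[f(m₁) + f(m₂) + f(m₃) + f(m₄) + f(m₅) + f(m₆) + f(m₇) + f(m₈)] = 0.125·(-7.9654541015625) = -0.995682.

-0.995682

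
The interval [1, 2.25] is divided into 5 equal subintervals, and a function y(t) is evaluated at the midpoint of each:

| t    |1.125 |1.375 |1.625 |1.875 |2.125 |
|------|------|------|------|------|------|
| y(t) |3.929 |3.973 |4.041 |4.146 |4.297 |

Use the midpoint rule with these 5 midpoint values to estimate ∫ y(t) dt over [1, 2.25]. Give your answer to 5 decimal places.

5.09650

h = 0.25, n = 5.
h·[y(m₁) + y(m₂) + y(m₃) + y(m₄) + y(m₅)] = 0.25·(20.386) = 5.09650.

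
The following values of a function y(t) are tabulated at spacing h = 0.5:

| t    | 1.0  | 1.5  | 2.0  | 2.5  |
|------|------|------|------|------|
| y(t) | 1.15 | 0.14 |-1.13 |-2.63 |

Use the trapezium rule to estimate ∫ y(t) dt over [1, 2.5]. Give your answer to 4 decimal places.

-0.8650

h = 0.5, n = 3.
(h/2)·[y₀ + 2y₁ + 2y₂ + y₃] = 0.25·(-3.46) = -0.8650.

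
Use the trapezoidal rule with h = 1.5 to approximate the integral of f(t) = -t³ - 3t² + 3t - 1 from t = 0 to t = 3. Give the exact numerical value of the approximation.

h = (3 − 0)/2 = 1.5.
Nodes t₀,…,t₂ = 0, 1.5, 3.
f(t) = -t³ - 3t² + 3t - 1: f₀=-1, f₁=-6.625, f₂=-46.
(h/2)·[f₀ + 2f₁ + f₂] = 0.75·(-60.25) = -45.1875.

-45.1875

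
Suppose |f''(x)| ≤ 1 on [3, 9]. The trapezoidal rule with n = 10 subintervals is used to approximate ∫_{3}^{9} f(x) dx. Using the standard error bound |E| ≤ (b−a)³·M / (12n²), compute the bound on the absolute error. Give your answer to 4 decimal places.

|E| ≤ (6)³·1 / (12·10²) = 216/1200 = 0.1800.

0.1800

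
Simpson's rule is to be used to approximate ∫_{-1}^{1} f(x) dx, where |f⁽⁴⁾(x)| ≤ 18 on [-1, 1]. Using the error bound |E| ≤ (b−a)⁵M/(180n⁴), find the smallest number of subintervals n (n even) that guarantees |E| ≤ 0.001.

Need 576/(180n⁴) ≤ 0.001.
n⁴ ≥ 576/(180·0.001) = 3200 ⇒ n ≥ 7.5212, so the smallest even n is 8. (n must be even for Simpson's rule.)

8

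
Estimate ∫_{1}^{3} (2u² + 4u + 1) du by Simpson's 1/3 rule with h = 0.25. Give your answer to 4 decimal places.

35.3333

h = (3 − 1)/8 = 0.25.
Nodes u₀,…,u₈ = 1, 1.25, 1.5, 1.75, 2, 2.25, 2.5, 2.75, 3.
f(u) = 2u² + 4u + 1: f₀=7, f₁=9.125, f₂=11.5, f₃=14.125, f₄=17, f₅=20.125, f₆=23.5, f₇=27.125, f₈=31.
(h/3)·[f₀ + 4f₁ + 2f₂ + 4f₃ + 2f₄ + 4f₅ + 2f₆ + 4f₇ + f₈] = 0.083333·(424) = 35.3333.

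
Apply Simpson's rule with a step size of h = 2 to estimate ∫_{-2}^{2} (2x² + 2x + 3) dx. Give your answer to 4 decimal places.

h = (2 − (-2))/2 = 2.
Nodes x₀,…,x₂ = -2, 0, 2.
f(x) = 2x² + 2x + 3: f₀=7, f₁=3, f₂=15.
(h/3)·[f₀ + 4f₁ + f₂] = 0.666667·(34) = 22.6667.

22.6667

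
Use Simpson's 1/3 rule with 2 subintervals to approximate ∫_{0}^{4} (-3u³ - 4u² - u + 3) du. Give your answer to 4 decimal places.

h = (4 − 0)/2 = 2.
Nodes u₀,…,u₂ = 0, 2, 4.
f(u) = -3u³ - 4u² - u + 3: f₀=3, f₁=-39, f₂=-257.
(h/3)·[f₀ + 4f₁ + f₂] = 0.666667·(-410) = -273.3333.

-273.3333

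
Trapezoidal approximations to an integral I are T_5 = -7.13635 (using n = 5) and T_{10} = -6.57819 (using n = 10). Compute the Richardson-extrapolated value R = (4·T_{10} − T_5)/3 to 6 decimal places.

-6.392137

R = (4·T_{10} − T_5) / 3 = (4·(-6.57819) − (-7.13635))/3 = (-19.17641)/3 = -6.392137.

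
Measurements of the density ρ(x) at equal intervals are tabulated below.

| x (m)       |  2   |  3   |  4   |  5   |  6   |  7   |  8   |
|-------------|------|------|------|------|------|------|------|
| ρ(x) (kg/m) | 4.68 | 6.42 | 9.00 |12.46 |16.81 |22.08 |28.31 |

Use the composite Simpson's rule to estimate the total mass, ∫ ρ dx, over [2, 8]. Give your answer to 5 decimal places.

h = 1, n = 6.
(h/3)·[y₀ + 4y₁ + 2y₂ + 4y₃ + 2y₄ + 4y₅ + y₆] = 0.333333·(248.45) = 82.81667.

82.81667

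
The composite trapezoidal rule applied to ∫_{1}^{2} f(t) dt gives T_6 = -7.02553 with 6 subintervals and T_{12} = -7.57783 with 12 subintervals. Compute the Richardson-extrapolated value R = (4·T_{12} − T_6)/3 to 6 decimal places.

-7.761930

R = (4·T_{12} − T_6) / 3 = (4·(-7.57783) − (-7.02553))/3 = (-23.28579)/3 = -7.761930.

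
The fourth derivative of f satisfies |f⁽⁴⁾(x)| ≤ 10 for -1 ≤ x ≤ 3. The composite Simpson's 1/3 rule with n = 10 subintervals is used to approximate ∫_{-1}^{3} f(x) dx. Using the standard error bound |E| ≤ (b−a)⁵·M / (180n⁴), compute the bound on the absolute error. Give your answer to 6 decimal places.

0.005689

|E| ≤ (4)⁵·10 / (180·10⁴) = 10240/1800000 = 0.005689.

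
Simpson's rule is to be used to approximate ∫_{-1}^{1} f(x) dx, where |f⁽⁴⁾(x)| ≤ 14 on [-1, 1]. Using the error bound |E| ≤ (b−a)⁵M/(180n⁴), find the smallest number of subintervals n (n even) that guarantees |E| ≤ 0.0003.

10

Need 448/(180n⁴) ≤ 0.0003.
n⁴ ≥ 448/(180·0.0003) = 8296.3 ⇒ n ≥ 9.5438, so the smallest even n is 10. (n must be even for Simpson's rule.)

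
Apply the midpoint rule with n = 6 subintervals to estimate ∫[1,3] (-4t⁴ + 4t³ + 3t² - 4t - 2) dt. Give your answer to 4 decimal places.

-106.1770

h = (3 − 1)/6 = 0.333333.
Midpoints m₁,…,m₆ = 1.166667, 1.5, 1.833333, 2.166667, 2.5, 2.833333.
f(m₁)=-3.641975, f(m₂)=-8, f(m₃)=-19.790123, f(m₄)=-44.049383, f(m₅)=-87, f(m₆)=-156.049383.
h·[f(m₁) + f(m₂) + f(m₃) + f(m₄) + f(m₅) + f(m₆)] = 0.333333·(-318.530864) = -106.1770.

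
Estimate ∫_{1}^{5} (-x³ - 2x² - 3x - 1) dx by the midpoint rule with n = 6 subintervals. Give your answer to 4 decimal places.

-277.0370

h = (5 − 1)/6 = 0.666667.
Midpoints m₁,…,m₆ = 1.333333, 2, 2.666667, 3.333333, 4, 4.666667.
f(m₁)=-10.925926, f(m₂)=-23, f(m₃)=-42.185185, f(m₄)=-70.259259, f(m₅)=-109, f(m₆)=-160.185185.
h·[f(m₁) + f(m₂) + f(m₃) + f(m₄) + f(m₅) + f(m₆)] = 0.666667·(-415.555556) = -277.0370.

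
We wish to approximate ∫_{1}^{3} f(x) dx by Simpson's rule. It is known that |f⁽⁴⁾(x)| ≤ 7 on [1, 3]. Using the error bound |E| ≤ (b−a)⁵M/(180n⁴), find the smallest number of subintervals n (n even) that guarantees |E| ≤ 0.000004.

24

Need 224/(180n⁴) ≤ 0.000004.
n⁴ ≥ 224/(180·0.000004) = 311111 ⇒ n ≥ 23.6172, so the smallest even n is 24. (n must be even for Simpson's rule.)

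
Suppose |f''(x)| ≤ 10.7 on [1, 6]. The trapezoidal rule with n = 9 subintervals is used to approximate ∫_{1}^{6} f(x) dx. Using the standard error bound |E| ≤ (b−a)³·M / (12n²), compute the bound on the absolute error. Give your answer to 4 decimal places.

1.3760

|E| ≤ (5)³·10.7 / (12·9²) = 1337.5/972 = 1.3760.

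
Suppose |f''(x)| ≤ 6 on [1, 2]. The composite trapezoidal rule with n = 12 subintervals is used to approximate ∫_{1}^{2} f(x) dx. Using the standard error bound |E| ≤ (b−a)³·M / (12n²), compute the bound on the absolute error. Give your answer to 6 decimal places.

0.003472

|E| ≤ (1)³·6 / (12·12²) = 6/1728 = 0.003472.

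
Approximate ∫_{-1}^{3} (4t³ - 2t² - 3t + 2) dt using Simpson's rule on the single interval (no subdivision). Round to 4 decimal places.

S = (b−a)/6 · [f(-1) + 4f(1) + f(3)] = 0.666667·[(-1) + 4·1 + 83] = 57.3333.

57.3333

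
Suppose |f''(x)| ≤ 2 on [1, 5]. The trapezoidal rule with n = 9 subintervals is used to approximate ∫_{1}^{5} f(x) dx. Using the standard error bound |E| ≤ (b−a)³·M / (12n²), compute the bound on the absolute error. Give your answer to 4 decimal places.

0.1317

|E| ≤ (4)³·2 / (12·9²) = 128/972 = 0.1317.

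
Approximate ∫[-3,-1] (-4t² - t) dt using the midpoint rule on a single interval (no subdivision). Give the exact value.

M = (b−a)·f(-2) = 2·(-14) = -28.

-28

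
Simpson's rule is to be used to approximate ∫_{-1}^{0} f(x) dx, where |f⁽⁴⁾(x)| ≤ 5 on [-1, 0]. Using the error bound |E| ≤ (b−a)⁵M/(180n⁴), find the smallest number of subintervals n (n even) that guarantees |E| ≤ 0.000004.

10

Need 5/(180n⁴) ≤ 0.000004.
n⁴ ≥ 5/(180·0.000004) = 6944.44 ⇒ n ≥ 9.1287, so the smallest even n is 10. (n must be even for Simpson's rule.)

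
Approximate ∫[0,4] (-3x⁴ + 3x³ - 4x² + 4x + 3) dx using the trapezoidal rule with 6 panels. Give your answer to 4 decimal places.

-487.9506

h = (4 − 0)/6 = 0.666667.
Nodes x₀,…,x₆ = 0, 0.666667, 1.333333, 2, 2.666667, 3.333333, 4.
f(x) = -3x⁴ + 3x³ - 4x² + 4x + 3: f₀=3, f₁=4.185185, f₂=-1.148148, f₃=-29, f₄=-109.592593, f₅=-287.370370, f₆=-621.
(h/2)·[f₀ + 2f₁ + 2f₂ + 2f₃ + 2f₄ + 2f₅ + f₆] = 0.333333·(-1463.851852) = -487.9506.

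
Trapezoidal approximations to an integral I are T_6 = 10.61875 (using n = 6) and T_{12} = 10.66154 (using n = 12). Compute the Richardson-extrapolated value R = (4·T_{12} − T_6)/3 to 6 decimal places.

10.675803

R = (4·T_{12} − T_6) / 3 = (4·10.66154 − 10.61875)/3 = (32.02741)/3 = 10.675803.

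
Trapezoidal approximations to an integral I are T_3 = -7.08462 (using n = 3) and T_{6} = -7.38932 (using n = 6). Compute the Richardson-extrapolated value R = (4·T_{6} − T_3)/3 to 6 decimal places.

R = (4·T_{6} − T_3) / 3 = (4·(-7.38932) − (-7.08462))/3 = (-22.47266)/3 = -7.490887.

-7.490887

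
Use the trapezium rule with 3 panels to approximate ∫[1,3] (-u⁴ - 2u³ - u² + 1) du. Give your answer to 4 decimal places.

h = (3 − 1)/3 = 0.666667.
Nodes u₀,…,u₃ = 1, 1.666667, 2.333333, 3.
f(u) = -u⁴ - 2u³ - u² + 1: f₀=-3, f₁=-18.753086, f₂=-59.493827, f₃=-143.
(h/2)·[f₀ + 2f₁ + 2f₂ + f₃] = 0.333333·(-302.493827) = -100.8313.

-100.8313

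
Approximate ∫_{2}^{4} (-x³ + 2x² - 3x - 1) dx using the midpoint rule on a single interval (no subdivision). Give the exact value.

M = (b−a)·f(3) = 2·(-19) = -38.

-38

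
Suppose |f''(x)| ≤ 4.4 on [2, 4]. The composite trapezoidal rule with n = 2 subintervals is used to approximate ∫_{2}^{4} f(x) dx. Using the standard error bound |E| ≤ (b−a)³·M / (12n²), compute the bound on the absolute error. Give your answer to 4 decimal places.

|E| ≤ (2)³·4.4 / (12·2²) = 35.2/48 = 0.7333.

0.7333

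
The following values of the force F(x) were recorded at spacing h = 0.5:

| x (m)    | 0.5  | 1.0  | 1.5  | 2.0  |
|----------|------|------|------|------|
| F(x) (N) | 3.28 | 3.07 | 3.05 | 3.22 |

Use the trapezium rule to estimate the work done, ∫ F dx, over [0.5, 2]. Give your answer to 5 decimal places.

4.68500

h = 0.5, n = 3.
(h/2)·[y₀ + 2y₁ + 2y₂ + y₃] = 0.25·(18.74) = 4.68500.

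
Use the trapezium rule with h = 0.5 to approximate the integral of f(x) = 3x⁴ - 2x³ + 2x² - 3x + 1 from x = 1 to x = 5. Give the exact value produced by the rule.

h = (5 − 1)/8 = 0.5.
Nodes x₀,…,x₈ = 1, 1.5, 2, 2.5, 3, 3.5, 4, 4.5, 5.
f(x) = 3x⁴ - 2x³ + 2x² - 3x + 1: f₀=1, f₁=9.4375, f₂=35, f₃=91.9375, f₄=199, f₅=379.4375, f₆=661, f₇=1075.9375, f₈=1661.
(h/2)·[f₀ + 2f₁ + 2f₂ + 2f₃ + 2f₄ + 2f₅ + 2f₆ + 2f₇ + f₈] = 0.25·(6565.5) = 1641.375.

1641.375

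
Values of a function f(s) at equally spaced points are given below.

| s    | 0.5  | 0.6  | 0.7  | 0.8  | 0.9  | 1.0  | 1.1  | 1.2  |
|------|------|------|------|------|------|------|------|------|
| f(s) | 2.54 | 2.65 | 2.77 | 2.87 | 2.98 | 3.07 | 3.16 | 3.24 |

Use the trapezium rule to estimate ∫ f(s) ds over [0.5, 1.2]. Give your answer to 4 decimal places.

h = 0.1, n = 7.
(h/2)·[y₀ + 2y₁ + 2y₂ + 2y₃ + 2y₄ + 2y₅ + 2y₆ + y₇] = 0.05·(40.78) = 2.0390.

2.0390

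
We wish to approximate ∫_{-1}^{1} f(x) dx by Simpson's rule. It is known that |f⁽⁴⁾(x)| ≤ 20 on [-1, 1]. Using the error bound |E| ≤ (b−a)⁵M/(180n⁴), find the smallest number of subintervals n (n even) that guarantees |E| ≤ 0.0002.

12

Need 640/(180n⁴) ≤ 0.0002.
n⁴ ≥ 640/(180·0.0002) = 17777.8 ⇒ n ≥ 11.5470, so the smallest even n is 12. (n must be even for Simpson's rule.)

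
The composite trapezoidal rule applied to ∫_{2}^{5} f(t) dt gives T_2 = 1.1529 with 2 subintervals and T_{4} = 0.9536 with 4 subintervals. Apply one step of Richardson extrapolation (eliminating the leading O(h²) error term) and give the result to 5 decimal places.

0.88717

R = (4·T_{4} − T_2) / 3 = (4·0.9536 − 1.1529)/3 = (2.6615)/3 = 0.88717.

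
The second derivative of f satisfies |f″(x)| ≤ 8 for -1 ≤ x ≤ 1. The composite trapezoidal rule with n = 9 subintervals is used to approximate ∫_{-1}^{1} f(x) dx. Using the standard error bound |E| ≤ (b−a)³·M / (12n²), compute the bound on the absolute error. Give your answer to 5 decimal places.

0.06584

|E| ≤ (2)³·8 / (12·9²) = 64/972 = 0.06584.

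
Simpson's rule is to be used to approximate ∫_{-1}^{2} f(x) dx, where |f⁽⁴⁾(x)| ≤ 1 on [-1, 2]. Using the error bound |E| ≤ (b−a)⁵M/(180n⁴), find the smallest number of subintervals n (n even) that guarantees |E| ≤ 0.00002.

18

Need 243/(180n⁴) ≤ 0.00002.
n⁴ ≥ 243/(180·0.00002) = 67500 ⇒ n ≥ 16.1185, so the smallest even n is 18. (n must be even for Simpson's rule.)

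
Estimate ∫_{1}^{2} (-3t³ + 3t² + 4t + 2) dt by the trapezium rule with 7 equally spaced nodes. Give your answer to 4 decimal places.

3.7014

h = (2 − 1)/6 = 0.166667.
Nodes t₀,…,t₆ = 1, 1.166667, 1.333333, 1.5, 1.666667, 1.833333, 2.
f(t) = -3t³ + 3t² + 4t + 2: f₀=6, f₁=5.986111, f₂=5.555556, f₃=4.625, f₄=3.111111, f₅=0.930556, f₆=-2.
(h/2)·[f₀ + 2f₁ + 2f₂ + 2f₃ + 2f₄ + 2f₅ + f₆] = 0.083333·(44.416667) = 3.7014.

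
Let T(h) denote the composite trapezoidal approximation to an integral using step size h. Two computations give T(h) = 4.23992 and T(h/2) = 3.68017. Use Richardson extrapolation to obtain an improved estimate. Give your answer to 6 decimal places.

R = (4·T(h/2) − T(h)) / 3 = (4·3.68017 − 4.23992)/3 = (10.48076)/3 = 3.493587.

3.493587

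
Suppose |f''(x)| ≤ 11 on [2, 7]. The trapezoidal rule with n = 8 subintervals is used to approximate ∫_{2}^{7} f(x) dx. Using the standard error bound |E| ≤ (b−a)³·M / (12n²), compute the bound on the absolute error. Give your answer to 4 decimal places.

|E| ≤ (5)³·11 / (12·8²) = 1375/768 = 1.7904.

1.7904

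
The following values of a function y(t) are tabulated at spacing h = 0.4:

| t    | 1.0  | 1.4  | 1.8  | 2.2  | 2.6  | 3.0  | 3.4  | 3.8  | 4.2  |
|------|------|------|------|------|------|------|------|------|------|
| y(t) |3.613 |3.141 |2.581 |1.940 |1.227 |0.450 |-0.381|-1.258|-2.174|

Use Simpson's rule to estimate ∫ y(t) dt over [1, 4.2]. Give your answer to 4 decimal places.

h = 0.4, n = 8.
(h/3)·[y₀ + 4y₁ + 2y₂ + 4y₃ + 2y₄ + 4y₅ + 2y₆ + 4y₇ + y₈] = 0.133333·(25.385) = 3.3847.

3.3847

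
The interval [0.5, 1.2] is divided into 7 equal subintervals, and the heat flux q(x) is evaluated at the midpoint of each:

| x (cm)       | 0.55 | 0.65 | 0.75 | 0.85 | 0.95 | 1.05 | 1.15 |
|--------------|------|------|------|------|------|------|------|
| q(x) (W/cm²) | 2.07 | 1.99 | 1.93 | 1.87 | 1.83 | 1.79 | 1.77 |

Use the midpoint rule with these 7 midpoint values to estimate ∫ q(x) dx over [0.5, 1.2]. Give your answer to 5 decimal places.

1.32500

h = 0.1, n = 7.
h·[y(m₁) + y(m₂) + y(m₃) + y(m₄) + y(m₅) + y(m₆) + y(m₇)] = 0.1·(13.25) = 1.32500.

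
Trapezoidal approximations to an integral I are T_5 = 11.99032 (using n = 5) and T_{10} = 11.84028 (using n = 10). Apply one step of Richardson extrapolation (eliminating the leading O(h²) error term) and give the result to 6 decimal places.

11.790267

R = (4·T_{10} − T_5) / 3 = (4·11.84028 − 11.99032)/3 = (35.37080)/3 = 11.790267.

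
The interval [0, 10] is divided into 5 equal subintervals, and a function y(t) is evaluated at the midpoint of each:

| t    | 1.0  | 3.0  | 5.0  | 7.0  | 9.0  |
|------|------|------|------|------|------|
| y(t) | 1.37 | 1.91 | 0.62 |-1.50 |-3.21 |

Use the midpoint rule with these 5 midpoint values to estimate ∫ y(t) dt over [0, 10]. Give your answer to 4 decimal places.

h = 2, n = 5.
h·[y(m₁) + y(m₂) + y(m₃) + y(m₄) + y(m₅)] = 2·(-0.81) = -1.6200.

-1.6200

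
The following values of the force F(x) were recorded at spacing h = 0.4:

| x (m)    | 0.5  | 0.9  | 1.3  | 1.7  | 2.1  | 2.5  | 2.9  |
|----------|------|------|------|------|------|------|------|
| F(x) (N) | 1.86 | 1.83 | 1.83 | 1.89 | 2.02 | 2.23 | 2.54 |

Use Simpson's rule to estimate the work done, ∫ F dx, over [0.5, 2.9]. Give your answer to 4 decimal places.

h = 0.4, n = 6.
(h/3)·[y₀ + 4y₁ + 2y₂ + 4y₃ + 2y₄ + 4y₅ + y₆] = 0.133333·(35.90) = 4.7867.

4.7867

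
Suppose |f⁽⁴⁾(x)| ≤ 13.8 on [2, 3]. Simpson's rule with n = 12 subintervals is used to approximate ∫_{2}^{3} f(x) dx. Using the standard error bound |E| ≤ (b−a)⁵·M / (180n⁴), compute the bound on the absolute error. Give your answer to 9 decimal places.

0.000003697

|E| ≤ (1)⁵·13.8 / (180·12⁴) = 13.8/3732480 = 0.000003697.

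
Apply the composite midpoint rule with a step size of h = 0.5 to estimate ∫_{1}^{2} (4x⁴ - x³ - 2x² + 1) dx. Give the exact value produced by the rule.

16.359375

h = (2 − 1)/2 = 0.5.
Midpoints m₁,…,m₂ = 1.25, 1.75.
f(m₁)=5.6875, f(m₂)=27.03125.
h·[f(m₁) + f(m₂)] = 0.5·(32.71875) = 16.359375.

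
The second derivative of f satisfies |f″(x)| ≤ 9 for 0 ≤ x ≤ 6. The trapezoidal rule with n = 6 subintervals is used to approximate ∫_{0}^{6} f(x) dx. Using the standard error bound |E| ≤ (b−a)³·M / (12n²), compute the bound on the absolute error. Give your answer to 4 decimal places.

|E| ≤ (6)³·9 / (12·6²) = 1944/432 = 4.5000.

4.5000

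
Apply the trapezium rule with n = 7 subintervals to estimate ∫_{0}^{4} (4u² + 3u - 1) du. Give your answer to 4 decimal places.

106.2041

h = (4 − 0)/7 = 0.571429.
Nodes u₀,…,u₇ = 0, 0.571429, 1.142857, 1.714286, 2.285714, 2.857143, 3.428571, 4.
f(u) = 4u² + 3u - 1: f₀=-1, f₁=2.020408, f₂=7.653061, f₃=15.897959, f₄=26.755102, f₅=40.224490, f₆=56.306122, f₇=75.
(h/2)·[f₀ + 2f₁ + 2f₂ + 2f₃ + 2f₄ + 2f₅ + 2f₆ + f₇] = 0.285714·(371.714286) = 106.2041.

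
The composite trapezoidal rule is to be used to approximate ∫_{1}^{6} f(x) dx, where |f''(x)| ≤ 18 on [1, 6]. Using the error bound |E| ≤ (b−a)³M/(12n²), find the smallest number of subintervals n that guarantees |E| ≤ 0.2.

Need 2250/(12n²) ≤ 0.2.
n² ≥ 2250/(12·0.2) = 937.5 ⇒ n ≥ 30.6186, so the smallest n is 31.

31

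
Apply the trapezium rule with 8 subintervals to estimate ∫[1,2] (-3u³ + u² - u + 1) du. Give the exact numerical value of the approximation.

-9.44921875

h = (2 − 1)/8 = 0.125.
Nodes u₀,…,u₈ = 1, 1.125, 1.25, 1.375, 1.5, 1.625, 1.75, 1.875, 2.
f(u) = -3u³ + u² - u + 1: f₀=-2, f₁=-3.130859375, f₂=-4.546875, f₃=-6.283203125, f₄=-8.375, f₅=-10.857421875, f₆=-13.765625, f₇=-17.134765625, f₈=-21.
(h/2)·[f₀ + 2f₁ + 2f₂ + 2f₃ + 2f₄ + 2f₅ + 2f₆ + 2f₇ + f₈] = 0.0625·(-151.1875) = -9.44921875.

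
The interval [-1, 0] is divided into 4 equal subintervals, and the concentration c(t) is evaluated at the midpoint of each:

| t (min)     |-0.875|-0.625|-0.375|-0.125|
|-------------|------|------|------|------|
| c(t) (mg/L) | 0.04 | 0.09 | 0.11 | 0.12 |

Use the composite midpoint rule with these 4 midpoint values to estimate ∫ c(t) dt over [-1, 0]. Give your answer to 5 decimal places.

h = 0.25, n = 4.
h·[y(m₁) + y(m₂) + y(m₃) + y(m₄)] = 0.25·(0.36) = 0.09000.

0.09000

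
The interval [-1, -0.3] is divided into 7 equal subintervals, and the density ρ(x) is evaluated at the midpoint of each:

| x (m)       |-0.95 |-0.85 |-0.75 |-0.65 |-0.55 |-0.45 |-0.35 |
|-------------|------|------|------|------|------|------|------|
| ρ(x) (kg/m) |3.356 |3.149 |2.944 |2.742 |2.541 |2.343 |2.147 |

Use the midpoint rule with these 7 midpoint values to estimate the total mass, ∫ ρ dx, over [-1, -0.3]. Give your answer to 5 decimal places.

1.92220

h = 0.1, n = 7.
h·[y(m₁) + y(m₂) + y(m₃) + y(m₄) + y(m₅) + y(m₆) + y(m₇)] = 0.1·(19.222) = 1.92220.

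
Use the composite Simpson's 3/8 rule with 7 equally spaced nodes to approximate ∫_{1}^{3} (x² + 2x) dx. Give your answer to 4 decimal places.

16.6667

h = (3 − 1)/6 = 0.333333.
Nodes x₀,…,x₆ = 1, 1.333333, 1.666667, 2, 2.333333, 2.666667, 3.
f(x) = x² + 2x: f₀=3, f₁=4.444444, f₂=6.111111, f₃=8, f₄=10.111111, f₅=12.444444, f₆=15.
(3h/8)·[f₀ + 3f₁ + 3f₂ + 2f₃ + 3f₄ + 3f₅ + f₆] = 0.125·(133.333333) = 16.6667.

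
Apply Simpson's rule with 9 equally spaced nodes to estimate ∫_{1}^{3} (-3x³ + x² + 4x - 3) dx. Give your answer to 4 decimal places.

-41.3333

h = (3 − 1)/8 = 0.25.
Nodes x₀,…,x₈ = 1, 1.25, 1.5, 1.75, 2, 2.25, 2.5, 2.75, 3.
f(x) = -3x³ + x² + 4x - 3: f₀=-1, f₁=-2.296875, f₂=-4.875, f₃=-9.015625, f₄=-15, f₅=-23.109375, f₆=-33.625, f₇=-46.828125, f₈=-63.
(h/3)·[f₀ + 4f₁ + 2f₂ + 4f₃ + 2f₄ + 4f₅ + 2f₆ + 4f₇ + f₈] = 0.083333·(-496) = -41.3333.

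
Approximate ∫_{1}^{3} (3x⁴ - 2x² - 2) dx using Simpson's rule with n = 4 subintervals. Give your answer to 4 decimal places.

h = (3 − 1)/4 = 0.5.
Nodes x₀,…,x₄ = 1, 1.5, 2, 2.5, 3.
f(x) = 3x⁴ - 2x² - 2: f₀=-1, f₁=8.6875, f₂=38, f₃=102.6875, f₄=223.
(h/3)·[f₀ + 4f₁ + 2f₂ + 4f₃ + f₄] = 0.166667·(743.5) = 123.9167.

123.9167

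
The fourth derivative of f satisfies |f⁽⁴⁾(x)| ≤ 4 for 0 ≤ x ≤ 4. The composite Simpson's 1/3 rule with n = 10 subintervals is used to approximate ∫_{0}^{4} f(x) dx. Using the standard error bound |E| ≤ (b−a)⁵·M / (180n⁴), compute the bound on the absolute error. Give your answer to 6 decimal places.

|E| ≤ (4)⁵·4 / (180·10⁴) = 4096/1800000 = 0.002276.

0.002276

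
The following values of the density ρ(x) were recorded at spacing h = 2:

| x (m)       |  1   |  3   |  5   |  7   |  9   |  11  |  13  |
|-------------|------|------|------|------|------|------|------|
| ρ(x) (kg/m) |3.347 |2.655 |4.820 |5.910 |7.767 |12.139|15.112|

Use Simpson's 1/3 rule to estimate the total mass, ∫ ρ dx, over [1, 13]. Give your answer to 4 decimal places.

h = 2, n = 6.
(h/3)·[y₀ + 4y₁ + 2y₂ + 4y₃ + 2y₄ + 4y₅ + y₆] = 0.666667·(126.449) = 84.2993.

84.2993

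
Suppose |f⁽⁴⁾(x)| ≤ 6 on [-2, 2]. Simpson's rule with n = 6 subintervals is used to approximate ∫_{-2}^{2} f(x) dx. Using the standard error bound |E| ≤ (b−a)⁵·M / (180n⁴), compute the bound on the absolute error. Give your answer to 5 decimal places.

|E| ≤ (4)⁵·6 / (180·6⁴) = 6144/233280 = 0.02634.

0.02634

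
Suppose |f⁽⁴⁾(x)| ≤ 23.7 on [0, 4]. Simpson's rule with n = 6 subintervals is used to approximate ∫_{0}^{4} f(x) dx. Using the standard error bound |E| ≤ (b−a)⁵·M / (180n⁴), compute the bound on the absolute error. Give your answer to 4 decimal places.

|E| ≤ (4)⁵·23.7 / (180·6⁴) = 24268.8/233280 = 0.1040.

0.1040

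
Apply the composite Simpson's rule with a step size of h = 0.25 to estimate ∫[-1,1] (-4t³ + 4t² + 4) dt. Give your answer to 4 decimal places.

10.6667

h = (1 − (-1))/8 = 0.25.
Nodes t₀,…,t₈ = -1, -0.75, -0.5, -0.25, 0, 0.25, 0.5, 0.75, 1.
f(t) = -4t³ + 4t² + 4: f₀=12, f₁=7.9375, f₂=5.5, f₃=4.3125, f₄=4, f₅=4.1875, f₆=4.5, f₇=4.5625, f₈=4.
(h/3)·[f₀ + 4f₁ + 2f₂ + 4f₃ + 2f₄ + 4f₅ + 2f₆ + 4f₇ + f₈] = 0.083333·(128) = 10.6667.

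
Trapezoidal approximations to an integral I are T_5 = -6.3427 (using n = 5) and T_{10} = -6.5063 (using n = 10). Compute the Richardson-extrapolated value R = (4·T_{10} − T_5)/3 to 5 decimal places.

-6.56083

R = (4·T_{10} − T_5) / 3 = (4·(-6.5063) − (-6.3427))/3 = (-19.6825)/3 = -6.56083.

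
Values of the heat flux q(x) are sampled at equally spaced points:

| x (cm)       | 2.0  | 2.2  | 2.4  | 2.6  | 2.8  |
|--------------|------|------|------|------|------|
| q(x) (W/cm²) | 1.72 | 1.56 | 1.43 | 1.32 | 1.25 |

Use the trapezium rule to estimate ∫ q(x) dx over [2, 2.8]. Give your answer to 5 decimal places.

h = 0.2, n = 4.
(h/2)·[y₀ + 2y₁ + 2y₂ + 2y₃ + y₄] = 0.1·(11.59) = 1.15900.

1.15900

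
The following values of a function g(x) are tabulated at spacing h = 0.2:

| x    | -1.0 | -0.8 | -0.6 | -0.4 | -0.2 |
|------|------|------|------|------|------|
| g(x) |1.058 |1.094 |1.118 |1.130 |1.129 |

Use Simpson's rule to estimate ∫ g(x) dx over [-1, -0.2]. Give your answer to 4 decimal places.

0.8879

h = 0.2, n = 4.
(h/3)·[y₀ + 4y₁ + 2y₂ + 4y₃ + y₄] = 0.066667·(13.319) = 0.8879.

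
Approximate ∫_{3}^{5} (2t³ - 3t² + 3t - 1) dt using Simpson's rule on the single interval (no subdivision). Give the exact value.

196

S = (b−a)/6 · [f(3) + 4f(4) + f(5)] = 0.333333·[35 + 4·91 + 189] = 196.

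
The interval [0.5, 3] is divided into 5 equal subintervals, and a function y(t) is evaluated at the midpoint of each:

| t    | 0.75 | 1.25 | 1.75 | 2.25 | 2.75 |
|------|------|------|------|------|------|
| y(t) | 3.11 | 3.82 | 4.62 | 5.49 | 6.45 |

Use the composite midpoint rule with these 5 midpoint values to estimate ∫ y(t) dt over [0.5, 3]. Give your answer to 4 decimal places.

11.7450

h = 0.5, n = 5.
h·[y(m₁) + y(m₂) + y(m₃) + y(m₄) + y(m₅)] = 0.5·(23.49) = 11.7450.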